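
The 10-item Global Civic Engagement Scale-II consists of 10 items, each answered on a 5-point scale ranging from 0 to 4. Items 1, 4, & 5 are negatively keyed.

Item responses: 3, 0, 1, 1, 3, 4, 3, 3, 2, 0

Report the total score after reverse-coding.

Negatively keyed items use 4 − raw:
  item 1: 4 − 3 = 1
  item 4: 4 − 1 = 3
  item 5: 4 − 3 = 1
After reverse-coding: 1, 0, 1, 3, 1, 4, 3, 3, 2, 0
Total = 1 + 0 + 1 + 3 + 1 + 4 + 3 + 3 + 2 + 0 = 18

18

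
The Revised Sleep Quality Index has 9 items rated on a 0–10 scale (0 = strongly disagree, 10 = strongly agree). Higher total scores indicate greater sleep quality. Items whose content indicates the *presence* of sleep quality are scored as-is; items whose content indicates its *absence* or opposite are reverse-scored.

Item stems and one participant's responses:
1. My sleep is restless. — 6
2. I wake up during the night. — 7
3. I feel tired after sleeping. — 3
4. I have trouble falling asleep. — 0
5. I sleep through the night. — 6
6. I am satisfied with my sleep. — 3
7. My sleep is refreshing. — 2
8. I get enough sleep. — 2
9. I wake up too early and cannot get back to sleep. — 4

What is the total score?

Items 1, 2, 3, 4, 9 describe the absence/opposite of sleep quality → reverse-score.
reversed = (0+10) − raw = 10 − raw.
  item 1: 10 − 6 = 4
  item 2: 10 − 7 = 3
  item 3: 10 − 3 = 7
  item 4: 10 − 0 = 10
  item 5: 6
  item 6: 3
  item 7: 2
  item 8: 2
  item 9: 10 − 4 = 6
Total = 4 + 3 + 7 + 10 + 6 + 3 + 2 + 2 + 6 = 43

43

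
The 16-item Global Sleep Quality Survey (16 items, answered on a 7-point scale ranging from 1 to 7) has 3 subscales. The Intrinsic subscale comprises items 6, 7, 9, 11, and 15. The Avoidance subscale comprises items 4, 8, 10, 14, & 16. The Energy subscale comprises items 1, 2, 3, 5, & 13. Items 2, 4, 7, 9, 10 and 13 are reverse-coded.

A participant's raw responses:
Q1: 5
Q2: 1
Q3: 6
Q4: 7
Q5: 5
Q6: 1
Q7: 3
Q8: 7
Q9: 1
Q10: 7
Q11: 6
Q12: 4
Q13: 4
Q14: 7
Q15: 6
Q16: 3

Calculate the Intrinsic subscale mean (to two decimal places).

Intrinsic items: 6, 7, 9, 11, 15.
Of these, items 7 and 9 are reverse-coded; reverse-coded value = 8 − response.
  item 6: 1
  item 7: 8 − 3 = 5
  item 9: 8 − 1 = 7
  item 11: 6
  item 15: 6
Sum = 1 + 5 + 7 + 6 + 6 = 25
Mean = 25 / 5 = 5.00

5.00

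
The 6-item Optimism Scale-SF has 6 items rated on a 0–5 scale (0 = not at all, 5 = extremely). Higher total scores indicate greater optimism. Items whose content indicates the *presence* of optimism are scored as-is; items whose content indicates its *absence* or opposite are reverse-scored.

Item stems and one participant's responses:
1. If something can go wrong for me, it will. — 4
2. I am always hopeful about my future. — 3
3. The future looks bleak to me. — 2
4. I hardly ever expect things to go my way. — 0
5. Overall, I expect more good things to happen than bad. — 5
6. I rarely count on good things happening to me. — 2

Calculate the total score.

Items 1, 3, 4, 6 describe the absence/opposite of optimism → reverse-score.
reverse-coded value = 5 − response.
  item 1: 5 − 4 = 1
  item 2: 3
  item 3: 5 − 2 = 3
  item 4: 5 − 0 = 5
  item 5: 5
  item 6: 5 − 2 = 3
Total = 1 + 3 + 3 + 5 + 5 + 3 = 20

20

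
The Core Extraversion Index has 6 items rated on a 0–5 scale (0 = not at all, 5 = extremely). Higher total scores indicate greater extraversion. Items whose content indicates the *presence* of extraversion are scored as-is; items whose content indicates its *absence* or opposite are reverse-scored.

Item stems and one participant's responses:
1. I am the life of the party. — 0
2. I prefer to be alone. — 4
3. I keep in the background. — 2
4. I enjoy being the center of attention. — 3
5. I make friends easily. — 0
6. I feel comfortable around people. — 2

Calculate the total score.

9

Items 2, 3 describe the absence/opposite of extraversion → reverse-score.
on a 0–5 scale, reversed = 5 − raw.
  item 1: 0
  item 2: 5 − 4 = 1
  item 3: 5 − 2 = 3
  item 4: 3
  item 5: 0
  item 6: 2
Total = 0 + 1 + 3 + 3 + 0 + 2 = 9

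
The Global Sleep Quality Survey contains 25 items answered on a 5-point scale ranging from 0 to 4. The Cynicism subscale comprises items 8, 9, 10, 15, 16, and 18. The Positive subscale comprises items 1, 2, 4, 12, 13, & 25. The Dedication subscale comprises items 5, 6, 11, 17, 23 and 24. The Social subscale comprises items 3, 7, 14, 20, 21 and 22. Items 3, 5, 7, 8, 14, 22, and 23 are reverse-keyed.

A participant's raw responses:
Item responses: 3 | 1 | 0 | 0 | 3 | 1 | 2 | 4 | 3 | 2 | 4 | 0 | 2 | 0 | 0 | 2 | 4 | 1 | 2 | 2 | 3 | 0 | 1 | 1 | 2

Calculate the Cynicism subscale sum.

8

Cynicism items: 8, 9, 10, 15, 16, 18.
Of these, item 8 is reverse-keyed; on a 0–4 scale, reversed = 4 − raw.
  item 8: 4 − 4 = 0
  item 9: 3
  item 10: 2
  item 15: 0
  item 16: 2
  item 18: 1
Sum = 0 + 3 + 2 + 0 + 2 + 1 = 8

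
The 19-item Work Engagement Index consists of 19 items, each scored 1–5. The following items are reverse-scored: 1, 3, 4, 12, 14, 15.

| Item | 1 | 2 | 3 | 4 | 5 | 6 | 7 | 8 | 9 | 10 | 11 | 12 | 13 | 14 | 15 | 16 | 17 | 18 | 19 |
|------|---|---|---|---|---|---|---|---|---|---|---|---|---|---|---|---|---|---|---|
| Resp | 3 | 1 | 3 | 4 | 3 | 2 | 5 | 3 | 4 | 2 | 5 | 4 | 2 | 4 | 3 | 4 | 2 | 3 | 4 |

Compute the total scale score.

Reversing items 1, 3, 4, 12, 14, & 15 with 6 − raw:
Total = (6−3) + 1 + (6−3) + (6−4) + 3 + 2 + 5 + 3 + 4 + 2 + 5 + (6−4) + 2 + (6−4) + (6−3) + 4 + 2 + 3 + 4
      = 3 + 1 + 3 + 2 + 3 + 2 + 5 + 3 + 4 + 2 + 5 + 2 + 2 + 2 + 3 + 4 + 2 + 3 + 4 = 55

55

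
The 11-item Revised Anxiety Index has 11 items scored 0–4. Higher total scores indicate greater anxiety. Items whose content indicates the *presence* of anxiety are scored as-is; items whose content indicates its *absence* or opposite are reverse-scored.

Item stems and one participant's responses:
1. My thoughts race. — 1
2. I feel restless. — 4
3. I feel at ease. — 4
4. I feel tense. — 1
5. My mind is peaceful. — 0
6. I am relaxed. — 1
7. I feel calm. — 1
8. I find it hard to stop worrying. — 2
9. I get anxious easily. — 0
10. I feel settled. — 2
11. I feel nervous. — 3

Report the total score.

23

Items 3, 5, 6, 7, 10 describe the absence/opposite of anxiety → reverse-score.
on a 0–4 scale, reversed = 4 − raw.
  item 1: 1
  item 2: 4
  item 3: 4 − 4 = 0
  item 4: 1
  item 5: 4 − 0 = 4
  item 6: 4 − 1 = 3
  item 7: 4 − 1 = 3
  item 8: 2
  item 9: 0
  item 10: 4 − 2 = 2
  item 11: 3
Total = 1 + 4 + 0 + 1 + 4 + 3 + 3 + 2 + 0 + 2 + 3 = 23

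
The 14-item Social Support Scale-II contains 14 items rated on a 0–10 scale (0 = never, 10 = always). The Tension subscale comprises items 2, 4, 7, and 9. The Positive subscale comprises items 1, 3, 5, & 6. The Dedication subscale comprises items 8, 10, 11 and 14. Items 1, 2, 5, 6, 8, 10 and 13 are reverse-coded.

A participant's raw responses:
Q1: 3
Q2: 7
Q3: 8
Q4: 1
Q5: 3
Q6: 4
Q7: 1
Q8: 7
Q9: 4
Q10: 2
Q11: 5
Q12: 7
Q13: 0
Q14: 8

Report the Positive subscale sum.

Positive items: 1, 3, 5, 6.
Of these, items 1, 5, & 6 are reverse-coded; reverse-coded value = 10 − response.
  item 1: 10 − 3 = 7
  item 3: 8
  item 5: 10 − 3 = 7
  item 6: 10 − 4 = 6
Sum = 7 + 8 + 7 + 6 = 28

28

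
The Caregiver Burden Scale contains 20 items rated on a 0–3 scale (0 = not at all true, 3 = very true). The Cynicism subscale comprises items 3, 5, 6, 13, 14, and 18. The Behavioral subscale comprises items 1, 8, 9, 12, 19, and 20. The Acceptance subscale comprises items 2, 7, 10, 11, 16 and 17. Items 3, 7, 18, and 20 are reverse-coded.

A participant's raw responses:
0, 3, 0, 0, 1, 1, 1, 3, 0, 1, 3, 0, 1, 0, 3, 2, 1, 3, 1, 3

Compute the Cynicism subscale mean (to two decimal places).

1.00

Cynicism items: 3, 5, 6, 13, 14, 18.
Of these, items 3 & 18 are reverse-coded; on a 0–3 scale, reversed = 3 − raw.
  item 3: 3 − 0 = 3
  item 5: 1
  item 6: 1
  item 13: 1
  item 14: 0
  item 18: 3 − 3 = 0
Sum = 3 + 1 + 1 + 1 + 0 + 0 = 6
Mean = 6 / 6 = 1.00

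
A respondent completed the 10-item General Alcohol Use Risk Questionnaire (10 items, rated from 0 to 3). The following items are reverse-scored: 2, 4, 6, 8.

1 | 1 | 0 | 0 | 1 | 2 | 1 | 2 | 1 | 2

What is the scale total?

Raw sum = 11. Reverse-scored items: 2, 4, 6, 8; their raw sum = 5.
Each reversal replaces raw with 3 − raw, changing the total by 3 − 2·raw per item.
Total = 11 + 4·3 − 2·5 = 11 + 12 − 10 = 13

13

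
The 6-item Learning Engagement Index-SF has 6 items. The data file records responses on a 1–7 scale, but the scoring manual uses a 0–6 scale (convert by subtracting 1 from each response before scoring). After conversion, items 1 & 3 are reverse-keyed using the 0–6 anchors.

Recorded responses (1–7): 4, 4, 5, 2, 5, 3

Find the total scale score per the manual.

15

Convert to 0–6: 3, 3, 4, 1, 4, 2
Reverse-coded (on a 0–6 scale, reversed = 6 − raw):
  item 1: 6 − 3 = 3
  item 3: 6 − 4 = 2
Scored: 3, 3, 2, 1, 4, 2
Total = 15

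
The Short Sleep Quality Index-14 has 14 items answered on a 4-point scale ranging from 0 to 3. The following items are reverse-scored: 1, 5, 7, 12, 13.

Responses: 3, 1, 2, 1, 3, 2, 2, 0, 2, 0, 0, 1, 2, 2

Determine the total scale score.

Reverse-coded items (on a 0–3 scale, reversed = 3 − raw):
  item 1: 3 − 3 = 0
  item 5: 3 − 3 = 0
  item 7: 3 − 2 = 1
  item 12: 3 − 1 = 2
  item 13: 3 − 2 = 1
Scored items: 0, 1, 2, 1, 0, 2, 1, 0, 2, 0, 0, 2, 1, 2
Total = 0 + 1 + 2 + 1 + 0 + 2 + 1 + 0 + 2 + 0 + 0 + 2 + 1 + 2 = 14

14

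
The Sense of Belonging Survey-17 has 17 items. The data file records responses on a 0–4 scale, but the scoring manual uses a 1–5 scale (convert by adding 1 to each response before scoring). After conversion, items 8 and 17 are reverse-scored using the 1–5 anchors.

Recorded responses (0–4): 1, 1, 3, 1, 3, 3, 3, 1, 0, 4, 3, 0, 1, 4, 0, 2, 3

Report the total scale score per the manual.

50

Convert to 1–5: 2, 2, 4, 2, 4, 4, 4, 2, 1, 5, 4, 1, 2, 5, 1, 3, 4
Reverse-coded (reversed = (1+5) − raw = 6 − raw):
  item 8: 6 − 2 = 4
  item 17: 6 − 4 = 2
Scored: 2, 2, 4, 2, 4, 4, 4, 4, 1, 5, 4, 1, 2, 5, 1, 3, 2
Total = 50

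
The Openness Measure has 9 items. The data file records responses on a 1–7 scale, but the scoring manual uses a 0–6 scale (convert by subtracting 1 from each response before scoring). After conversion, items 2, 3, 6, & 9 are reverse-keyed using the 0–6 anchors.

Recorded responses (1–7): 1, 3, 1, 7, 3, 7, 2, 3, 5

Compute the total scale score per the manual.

Convert to 0–6: 0, 2, 0, 6, 2, 6, 1, 2, 4
Reverse-coded (reverse-coded value = 6 − response):
  item 2: 6 − 2 = 4
  item 3: 6 − 0 = 6
  item 6: 6 − 6 = 0
  item 9: 6 − 4 = 2
Scored: 0, 4, 6, 6, 2, 0, 1, 2, 2
Total = 23

23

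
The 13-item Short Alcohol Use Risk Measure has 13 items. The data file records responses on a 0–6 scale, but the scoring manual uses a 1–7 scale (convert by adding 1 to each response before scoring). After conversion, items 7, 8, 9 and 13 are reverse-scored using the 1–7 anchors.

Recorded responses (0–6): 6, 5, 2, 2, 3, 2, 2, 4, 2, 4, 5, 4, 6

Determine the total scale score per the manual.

56

Convert to 1–7: 7, 6, 3, 3, 4, 3, 3, 5, 3, 5, 6, 5, 7
Reverse-coded (reverse-coded value = 8 − response):
  item 7: 8 − 3 = 5
  item 8: 8 − 5 = 3
  item 9: 8 − 3 = 5
  item 13: 8 − 7 = 1
Scored: 7, 6, 3, 3, 4, 3, 5, 3, 5, 5, 6, 5, 1
Total = 56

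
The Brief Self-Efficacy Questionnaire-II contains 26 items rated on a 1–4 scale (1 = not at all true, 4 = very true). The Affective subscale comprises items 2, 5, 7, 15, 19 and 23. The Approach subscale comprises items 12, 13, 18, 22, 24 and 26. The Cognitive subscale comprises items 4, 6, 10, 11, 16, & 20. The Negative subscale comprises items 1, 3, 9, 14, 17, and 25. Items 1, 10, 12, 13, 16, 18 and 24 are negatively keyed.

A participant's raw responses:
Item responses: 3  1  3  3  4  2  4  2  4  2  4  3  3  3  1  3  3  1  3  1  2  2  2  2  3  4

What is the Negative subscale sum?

Negative items: 1, 3, 9, 14, 17, 25.
Of these, item 1 is negatively keyed; on a 1–4 scale, reversed = 5 − raw.
  item 1: 5 − 3 = 2
  item 3: 3
  item 9: 4
  item 14: 3
  item 17: 3
  item 25: 3
Sum = 2 + 3 + 4 + 3 + 3 + 3 = 18

18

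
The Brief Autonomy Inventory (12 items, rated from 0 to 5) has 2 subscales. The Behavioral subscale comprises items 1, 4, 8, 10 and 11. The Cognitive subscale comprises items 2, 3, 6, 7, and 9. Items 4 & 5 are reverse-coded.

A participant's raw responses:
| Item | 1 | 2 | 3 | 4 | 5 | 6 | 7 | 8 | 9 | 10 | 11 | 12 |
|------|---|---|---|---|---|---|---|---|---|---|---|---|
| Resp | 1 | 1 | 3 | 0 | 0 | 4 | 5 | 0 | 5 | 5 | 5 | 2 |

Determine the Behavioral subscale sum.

Behavioral items: 1, 4, 8, 10, 11.
Of these, item 4 is reverse-coded; reversed = (0+5) − raw = 5 − raw.
  item 1: 1
  item 4: 5 − 0 = 5
  item 8: 0
  item 10: 5
  item 11: 5
Sum = 1 + 5 + 0 + 5 + 5 = 16

16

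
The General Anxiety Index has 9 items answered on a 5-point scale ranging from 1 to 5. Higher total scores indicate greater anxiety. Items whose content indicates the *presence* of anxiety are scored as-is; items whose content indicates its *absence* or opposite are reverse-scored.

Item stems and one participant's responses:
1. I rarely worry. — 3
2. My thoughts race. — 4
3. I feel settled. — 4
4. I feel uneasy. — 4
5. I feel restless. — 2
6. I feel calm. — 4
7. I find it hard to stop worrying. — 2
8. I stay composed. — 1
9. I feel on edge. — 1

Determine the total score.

25

Items 1, 3, 6, 8 describe the absence/opposite of anxiety → reverse-score.
on a 1–5 scale, reversed = 6 − raw.
  item 1: 6 − 3 = 3
  item 2: 4
  item 3: 6 − 4 = 2
  item 4: 4
  item 5: 2
  item 6: 6 − 4 = 2
  item 7: 2
  item 8: 6 − 1 = 5
  item 9: 1
Total = 3 + 4 + 2 + 4 + 2 + 2 + 2 + 5 + 1 = 25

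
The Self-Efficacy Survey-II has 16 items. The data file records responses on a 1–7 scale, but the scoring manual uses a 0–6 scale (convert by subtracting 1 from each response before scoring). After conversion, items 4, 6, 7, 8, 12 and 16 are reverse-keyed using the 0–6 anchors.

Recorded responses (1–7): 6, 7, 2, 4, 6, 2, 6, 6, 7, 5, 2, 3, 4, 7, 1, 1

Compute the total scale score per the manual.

Convert to 0–6: 5, 6, 1, 3, 5, 1, 5, 5, 6, 4, 1, 2, 3, 6, 0, 0
Reverse-coded (on a 0–6 scale, reversed = 6 − raw):
  item 4: 6 − 3 = 3
  item 6: 6 − 1 = 5
  item 7: 6 − 5 = 1
  item 8: 6 − 5 = 1
  item 12: 6 − 2 = 4
  item 16: 6 − 0 = 6
Scored: 5, 6, 1, 3, 5, 5, 1, 1, 6, 4, 1, 4, 3, 6, 0, 6
Total = 57

57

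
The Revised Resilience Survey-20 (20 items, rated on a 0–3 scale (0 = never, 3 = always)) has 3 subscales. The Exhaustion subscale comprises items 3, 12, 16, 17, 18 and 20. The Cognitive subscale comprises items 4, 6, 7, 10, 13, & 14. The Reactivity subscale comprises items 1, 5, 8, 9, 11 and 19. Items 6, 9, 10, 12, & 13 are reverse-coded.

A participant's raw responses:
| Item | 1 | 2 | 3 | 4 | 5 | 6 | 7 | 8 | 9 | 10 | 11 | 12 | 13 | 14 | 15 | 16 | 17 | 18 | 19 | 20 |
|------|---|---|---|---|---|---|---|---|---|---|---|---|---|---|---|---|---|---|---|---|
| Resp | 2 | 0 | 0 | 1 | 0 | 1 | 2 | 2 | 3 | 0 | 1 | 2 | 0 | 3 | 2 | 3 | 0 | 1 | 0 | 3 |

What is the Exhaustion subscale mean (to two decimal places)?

Exhaustion items: 3, 12, 16, 17, 18, 20.
Of these, item 12 is reverse-coded; reverse-coded value = 3 − response.
  item 3: 0
  item 12: 3 − 2 = 1
  item 16: 3
  item 17: 0
  item 18: 1
  item 20: 3
Sum = 0 + 1 + 3 + 0 + 1 + 3 = 8
Mean = 8 / 6 = 1.33

1.33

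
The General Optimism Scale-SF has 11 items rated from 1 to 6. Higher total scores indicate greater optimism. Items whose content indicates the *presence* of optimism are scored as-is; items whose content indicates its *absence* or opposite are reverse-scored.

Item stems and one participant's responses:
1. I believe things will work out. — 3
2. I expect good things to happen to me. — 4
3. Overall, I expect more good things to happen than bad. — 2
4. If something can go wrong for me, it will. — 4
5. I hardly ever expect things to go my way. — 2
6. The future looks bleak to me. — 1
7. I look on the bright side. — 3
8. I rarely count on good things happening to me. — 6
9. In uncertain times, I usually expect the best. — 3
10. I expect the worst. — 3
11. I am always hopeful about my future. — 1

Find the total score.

35

Items 4, 5, 6, 8, 10 describe the absence/opposite of optimism → reverse-score.
reversed = (1+6) − raw = 7 − raw.
  item 1: 3
  item 2: 4
  item 3: 2
  item 4: 7 − 4 = 3
  item 5: 7 − 2 = 5
  item 6: 7 − 1 = 6
  item 7: 3
  item 8: 7 − 6 = 1
  item 9: 3
  item 10: 7 − 3 = 4
  item 11: 1
Total = 3 + 4 + 2 + 3 + 5 + 6 + 3 + 1 + 3 + 4 + 1 = 35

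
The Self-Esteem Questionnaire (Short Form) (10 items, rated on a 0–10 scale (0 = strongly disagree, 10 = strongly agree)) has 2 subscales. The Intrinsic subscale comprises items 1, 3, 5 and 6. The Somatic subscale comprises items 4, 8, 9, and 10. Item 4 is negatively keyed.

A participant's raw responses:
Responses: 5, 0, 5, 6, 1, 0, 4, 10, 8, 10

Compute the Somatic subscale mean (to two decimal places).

8.00

Somatic items: 4, 8, 9, 10.
Of these, item 4 is negatively keyed; reverse-coded value = 10 − response.
  item 4: 10 − 6 = 4
  item 8: 10
  item 9: 8
  item 10: 10
Sum = 4 + 10 + 8 + 10 = 32
Mean = 32 / 4 = 8.00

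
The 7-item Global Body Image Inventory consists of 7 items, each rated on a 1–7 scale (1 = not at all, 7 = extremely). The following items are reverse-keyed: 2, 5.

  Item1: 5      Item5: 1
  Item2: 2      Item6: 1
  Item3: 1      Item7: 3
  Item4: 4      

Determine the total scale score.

Reverse-keyed items use 8 − raw:
  item 2: 8 − 2 = 6
  item 5: 8 − 1 = 7
After reverse-coding: 5, 6, 1, 4, 7, 1, 3
Total = 5 + 6 + 1 + 4 + 7 + 1 + 3 = 27

27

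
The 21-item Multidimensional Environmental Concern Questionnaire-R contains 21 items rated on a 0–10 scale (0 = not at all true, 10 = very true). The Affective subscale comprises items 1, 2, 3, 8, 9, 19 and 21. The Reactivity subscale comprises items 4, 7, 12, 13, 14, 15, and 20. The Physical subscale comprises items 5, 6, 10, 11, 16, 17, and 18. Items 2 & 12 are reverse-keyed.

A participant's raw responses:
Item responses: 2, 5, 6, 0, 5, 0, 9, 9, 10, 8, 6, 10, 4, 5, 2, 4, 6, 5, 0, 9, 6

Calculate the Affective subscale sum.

Affective items: 1, 2, 3, 8, 9, 19, 21.
Of these, item 2 is reverse-keyed; reverse-coded value = 10 − response.
  item 1: 2
  item 2: 10 − 5 = 5
  item 3: 6
  item 8: 9
  item 9: 10
  item 19: 0
  item 21: 6
Sum = 2 + 5 + 6 + 9 + 10 + 0 + 6 = 38

38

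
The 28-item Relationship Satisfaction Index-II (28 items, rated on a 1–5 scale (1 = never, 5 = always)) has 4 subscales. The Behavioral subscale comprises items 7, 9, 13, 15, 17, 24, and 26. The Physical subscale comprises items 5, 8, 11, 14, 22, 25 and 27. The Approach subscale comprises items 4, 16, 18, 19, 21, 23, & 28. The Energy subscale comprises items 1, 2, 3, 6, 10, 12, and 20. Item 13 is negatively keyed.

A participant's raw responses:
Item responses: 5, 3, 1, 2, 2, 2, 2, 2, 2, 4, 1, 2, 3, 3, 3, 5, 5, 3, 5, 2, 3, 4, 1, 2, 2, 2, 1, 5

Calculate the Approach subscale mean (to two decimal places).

3.43

Approach items: 4, 16, 18, 19, 21, 23, 28.
  item 4: 2
  item 16: 5
  item 18: 3
  item 19: 5
  item 21: 3
  item 23: 1
  item 28: 5
Sum = 2 + 5 + 3 + 5 + 3 + 1 + 5 = 24
Mean = 24 / 7 = 3.43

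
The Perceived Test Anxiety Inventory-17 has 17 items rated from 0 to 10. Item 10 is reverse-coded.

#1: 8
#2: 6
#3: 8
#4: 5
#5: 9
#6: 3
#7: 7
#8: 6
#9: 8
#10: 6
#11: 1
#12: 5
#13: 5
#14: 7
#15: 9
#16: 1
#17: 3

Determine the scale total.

Apply reverse scoring (reverse-coded value = 10 − response):
  item 10: 10 − 6 = 4
Scored items: 8, 6, 8, 5, 9, 3, 7, 6, 8, 4, 1, 5, 5, 7, 9, 1, 3
Total = 8 + 6 + 8 + 5 + 9 + 3 + 7 + 6 + 8 + 4 + 1 + 5 + 5 + 7 + 9 + 1 + 3 = 95

95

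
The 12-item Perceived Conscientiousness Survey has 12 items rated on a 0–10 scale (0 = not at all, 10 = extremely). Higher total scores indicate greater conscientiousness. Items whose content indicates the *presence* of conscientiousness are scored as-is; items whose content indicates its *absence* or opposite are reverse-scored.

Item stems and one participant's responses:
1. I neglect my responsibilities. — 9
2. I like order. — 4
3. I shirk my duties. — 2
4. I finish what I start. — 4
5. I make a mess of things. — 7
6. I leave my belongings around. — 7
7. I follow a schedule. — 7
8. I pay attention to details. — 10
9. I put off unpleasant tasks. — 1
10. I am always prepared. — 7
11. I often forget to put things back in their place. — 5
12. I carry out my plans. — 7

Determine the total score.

Items 1, 3, 5, 6, 9, 11 describe the absence/opposite of conscientiousness → reverse-score.
on a 0–10 scale, reversed = 10 − raw.
  item 1: 10 − 9 = 1
  item 2: 4
  item 3: 10 − 2 = 8
  item 4: 4
  item 5: 10 − 7 = 3
  item 6: 10 − 7 = 3
  item 7: 7
  item 8: 10
  item 9: 10 − 1 = 9
  item 10: 7
  item 11: 10 − 5 = 5
  item 12: 7
Total = 1 + 4 + 8 + 4 + 3 + 3 + 7 + 10 + 9 + 7 + 5 + 7 = 68

68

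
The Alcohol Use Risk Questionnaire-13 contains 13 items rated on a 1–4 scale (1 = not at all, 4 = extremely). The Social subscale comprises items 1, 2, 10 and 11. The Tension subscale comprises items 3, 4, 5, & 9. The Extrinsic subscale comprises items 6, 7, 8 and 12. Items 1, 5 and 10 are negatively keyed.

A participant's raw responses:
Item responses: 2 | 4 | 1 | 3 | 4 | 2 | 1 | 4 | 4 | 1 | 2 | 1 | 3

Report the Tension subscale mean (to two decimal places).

2.25

Tension items: 3, 4, 5, 9.
Of these, item 5 is negatively keyed; reversed = (1+4) − raw = 5 − raw.
  item 3: 1
  item 4: 3
  item 5: 5 − 4 = 1
  item 9: 4
Sum = 1 + 3 + 1 + 4 = 9
Mean = 9 / 4 = 2.25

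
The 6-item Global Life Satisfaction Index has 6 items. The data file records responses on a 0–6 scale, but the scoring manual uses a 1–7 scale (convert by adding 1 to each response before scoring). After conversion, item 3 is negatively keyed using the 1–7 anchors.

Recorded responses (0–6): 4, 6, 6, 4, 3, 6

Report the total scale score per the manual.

Convert to 1–7: 5, 7, 7, 5, 4, 7
Reverse-coded (on a 1–7 scale, reversed = 8 − raw):
  item 3: 8 − 7 = 1
Scored: 5, 7, 1, 5, 4, 7
Total = 29

29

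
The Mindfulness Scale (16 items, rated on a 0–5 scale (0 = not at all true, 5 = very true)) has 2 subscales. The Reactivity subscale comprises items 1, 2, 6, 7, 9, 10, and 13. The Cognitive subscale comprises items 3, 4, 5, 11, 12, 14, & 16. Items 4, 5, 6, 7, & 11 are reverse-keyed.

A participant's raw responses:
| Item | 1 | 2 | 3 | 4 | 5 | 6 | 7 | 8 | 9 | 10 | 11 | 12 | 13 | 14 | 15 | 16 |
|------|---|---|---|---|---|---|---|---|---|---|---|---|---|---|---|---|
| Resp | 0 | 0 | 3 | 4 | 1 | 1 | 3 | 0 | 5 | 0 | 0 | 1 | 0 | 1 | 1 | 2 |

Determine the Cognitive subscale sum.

Cognitive items: 3, 4, 5, 11, 12, 14, 16.
Of these, items 4, 5 and 11 are reverse-keyed; reverse-coded value = 5 − response.
  item 3: 3
  item 4: 5 − 4 = 1
  item 5: 5 − 1 = 4
  item 11: 5 − 0 = 5
  item 12: 1
  item 14: 1
  item 16: 2
Sum = 3 + 1 + 4 + 5 + 1 + 1 + 2 = 17

17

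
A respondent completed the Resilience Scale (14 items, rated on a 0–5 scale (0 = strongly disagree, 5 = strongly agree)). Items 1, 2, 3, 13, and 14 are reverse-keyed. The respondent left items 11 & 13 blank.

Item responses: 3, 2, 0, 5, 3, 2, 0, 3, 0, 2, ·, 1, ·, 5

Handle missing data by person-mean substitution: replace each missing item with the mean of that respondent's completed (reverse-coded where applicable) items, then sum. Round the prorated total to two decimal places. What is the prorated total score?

30.33

Reverse-coded (reversed = (0+5) − raw = 5 − raw):
  item 1: 5 − 3 = 2
  item 2: 5 − 2 = 3
  item 3: 5 − 0 = 5
  item 14: 5 − 5 = 0
Completed scored items (12 of 14): 2, 3, 5, 5, 3, 2, 0, 3, 0, 2, 1, 0; sum = 26.
Person mean = 26 / 12 ≈ 2.1667
Prorated total = (26 / 12) × 14 = 30.33 (to 2 dp)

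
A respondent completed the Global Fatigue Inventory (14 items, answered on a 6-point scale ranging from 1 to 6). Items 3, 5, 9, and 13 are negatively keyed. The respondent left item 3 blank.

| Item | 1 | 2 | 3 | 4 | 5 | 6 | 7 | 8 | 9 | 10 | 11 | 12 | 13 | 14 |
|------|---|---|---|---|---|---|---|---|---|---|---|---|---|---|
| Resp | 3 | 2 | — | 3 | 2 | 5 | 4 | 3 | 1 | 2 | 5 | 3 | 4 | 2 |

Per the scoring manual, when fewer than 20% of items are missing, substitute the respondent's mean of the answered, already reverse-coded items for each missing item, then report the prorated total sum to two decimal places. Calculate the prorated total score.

Reverse-coded (reverse-coded value = 7 − response):
  item 5: 7 − 2 = 5
  item 9: 7 − 1 = 6
  item 13: 7 − 4 = 3
Completed scored items (13 of 14): 3, 2, 3, 5, 5, 4, 3, 6, 2, 5, 3, 3, 2; sum = 46.
Person mean = 46 / 13 ≈ 3.5385
Prorated total = (46 / 13) × 14 = 49.54 (to 2 dp)

49.54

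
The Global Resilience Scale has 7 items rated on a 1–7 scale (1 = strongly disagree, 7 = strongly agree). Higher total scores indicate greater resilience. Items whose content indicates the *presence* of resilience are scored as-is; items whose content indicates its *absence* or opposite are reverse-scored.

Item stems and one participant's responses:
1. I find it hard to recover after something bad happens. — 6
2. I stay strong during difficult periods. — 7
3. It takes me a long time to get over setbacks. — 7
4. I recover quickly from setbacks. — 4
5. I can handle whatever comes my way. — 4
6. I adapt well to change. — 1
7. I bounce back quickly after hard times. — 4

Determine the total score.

23

Items 1, 3 describe the absence/opposite of resilience → reverse-score.
reverse-coded value = 8 − response.
  item 1: 8 − 6 = 2
  item 2: 7
  item 3: 8 − 7 = 1
  item 4: 4
  item 5: 4
  item 6: 1
  item 7: 4
Total = 2 + 7 + 1 + 4 + 4 + 1 + 4 = 23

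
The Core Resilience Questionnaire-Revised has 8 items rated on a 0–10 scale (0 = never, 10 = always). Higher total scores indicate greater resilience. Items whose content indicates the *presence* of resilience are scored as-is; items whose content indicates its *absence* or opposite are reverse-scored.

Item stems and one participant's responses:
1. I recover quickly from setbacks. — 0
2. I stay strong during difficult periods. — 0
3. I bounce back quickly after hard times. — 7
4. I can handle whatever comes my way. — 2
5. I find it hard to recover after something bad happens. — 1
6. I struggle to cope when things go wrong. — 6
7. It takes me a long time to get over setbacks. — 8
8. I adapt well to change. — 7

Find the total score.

Items 5, 6, 7 describe the absence/opposite of resilience → reverse-score.
reversed = (0+10) − raw = 10 − raw.
  item 1: 0
  item 2: 0
  item 3: 7
  item 4: 2
  item 5: 10 − 1 = 9
  item 6: 10 − 6 = 4
  item 7: 10 − 8 = 2
  item 8: 7
Total = 0 + 0 + 7 + 2 + 9 + 4 + 2 + 7 = 31

31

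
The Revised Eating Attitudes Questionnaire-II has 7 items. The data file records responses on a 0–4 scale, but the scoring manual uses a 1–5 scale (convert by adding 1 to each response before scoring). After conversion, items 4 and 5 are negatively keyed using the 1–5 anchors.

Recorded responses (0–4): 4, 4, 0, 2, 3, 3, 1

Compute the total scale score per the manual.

Convert to 1–5: 5, 5, 1, 3, 4, 4, 2
Reverse-coded (on a 1–5 scale, reversed = 6 − raw):
  item 4: 6 − 3 = 3
  item 5: 6 − 4 = 2
Scored: 5, 5, 1, 3, 2, 4, 2
Total = 22

22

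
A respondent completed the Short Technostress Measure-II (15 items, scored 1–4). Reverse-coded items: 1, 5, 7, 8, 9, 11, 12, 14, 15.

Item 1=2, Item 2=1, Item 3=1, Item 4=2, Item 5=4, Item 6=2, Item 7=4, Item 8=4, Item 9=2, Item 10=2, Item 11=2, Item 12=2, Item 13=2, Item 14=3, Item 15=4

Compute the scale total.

Reverse-coded items (reverse-coded value = 5 − response):
  item 1: 5 − 2 = 3
  item 5: 5 − 4 = 1
  item 7: 5 − 4 = 1
  item 8: 5 − 4 = 1
  item 9: 5 − 2 = 3
  item 11: 5 − 2 = 3
  item 12: 5 − 2 = 3
  item 14: 5 − 3 = 2
  item 15: 5 − 4 = 1
Scored responses: 3, 1, 1, 2, 1, 2, 1, 1, 3, 2, 3, 3, 2, 2, 1
Total = 3 + 1 + 1 + 2 + 1 + 2 + 1 + 1 + 3 + 2 + 3 + 3 + 2 + 2 + 1 = 28

28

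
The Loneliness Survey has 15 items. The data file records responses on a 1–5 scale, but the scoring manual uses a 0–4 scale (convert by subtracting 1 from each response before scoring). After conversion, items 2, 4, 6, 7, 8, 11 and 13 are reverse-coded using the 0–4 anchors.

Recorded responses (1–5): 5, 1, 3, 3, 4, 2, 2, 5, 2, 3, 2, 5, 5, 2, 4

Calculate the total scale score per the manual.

Convert to 0–4: 4, 0, 2, 2, 3, 1, 1, 4, 1, 2, 1, 4, 4, 1, 3
Reverse-coded (reverse-coded value = 4 − response):
  item 2: 4 − 0 = 4
  item 4: 4 − 2 = 2
  item 6: 4 − 1 = 3
  item 7: 4 − 1 = 3
  item 8: 4 − 4 = 0
  item 11: 4 − 1 = 3
  item 13: 4 − 4 = 0
Scored: 4, 4, 2, 2, 3, 3, 3, 0, 1, 2, 3, 4, 0, 1, 3
Total = 35

35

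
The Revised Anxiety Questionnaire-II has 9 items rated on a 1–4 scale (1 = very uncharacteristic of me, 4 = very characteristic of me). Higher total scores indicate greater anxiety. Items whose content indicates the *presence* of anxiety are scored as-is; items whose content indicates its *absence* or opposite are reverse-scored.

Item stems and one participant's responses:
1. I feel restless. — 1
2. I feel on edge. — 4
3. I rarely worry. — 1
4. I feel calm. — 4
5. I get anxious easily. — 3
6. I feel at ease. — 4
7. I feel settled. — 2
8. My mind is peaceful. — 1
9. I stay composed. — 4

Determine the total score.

22

Items 3, 4, 6, 7, 8, 9 describe the absence/opposite of anxiety → reverse-score.
reversed = (1+4) − raw = 5 − raw.
  item 1: 1
  item 2: 4
  item 3: 5 − 1 = 4
  item 4: 5 − 4 = 1
  item 5: 3
  item 6: 5 − 4 = 1
  item 7: 5 − 2 = 3
  item 8: 5 − 1 = 4
  item 9: 5 − 4 = 1
Total = 1 + 4 + 4 + 1 + 3 + 1 + 3 + 4 + 1 = 22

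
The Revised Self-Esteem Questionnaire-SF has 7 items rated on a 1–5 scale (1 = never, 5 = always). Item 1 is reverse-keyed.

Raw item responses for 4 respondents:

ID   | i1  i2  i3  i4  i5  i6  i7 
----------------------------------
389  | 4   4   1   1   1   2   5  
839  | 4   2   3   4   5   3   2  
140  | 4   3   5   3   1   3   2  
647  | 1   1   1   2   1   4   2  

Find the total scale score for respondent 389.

Respondent 389 raw: 4, 4, 1, 1, 1, 2, 5.
Reverse-coded (reversed = (1+5) − raw = 6 − raw):
  item 1: 6 − 4 = 2
  item 2: 4
  item 3: 1
  item 4: 1
  item 5: 1
  item 6: 2
  item 7: 5
Sum = 2 + 4 + 1 + 1 + 1 + 2 + 5 = 16

16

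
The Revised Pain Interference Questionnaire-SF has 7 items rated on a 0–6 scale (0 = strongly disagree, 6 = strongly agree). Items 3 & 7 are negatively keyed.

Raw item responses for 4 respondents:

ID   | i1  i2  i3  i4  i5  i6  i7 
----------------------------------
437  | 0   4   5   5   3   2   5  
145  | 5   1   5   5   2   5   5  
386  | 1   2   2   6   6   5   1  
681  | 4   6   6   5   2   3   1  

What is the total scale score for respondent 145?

Respondent 145 raw: 5, 1, 5, 5, 2, 5, 5.
Reverse-coded (reversed = (0+6) − raw = 6 − raw):
  item 1: 5
  item 2: 1
  item 3: 6 − 5 = 1
  item 4: 5
  item 5: 2
  item 6: 5
  item 7: 6 − 5 = 1
Sum = 5 + 1 + 1 + 5 + 2 + 5 + 1 = 20

20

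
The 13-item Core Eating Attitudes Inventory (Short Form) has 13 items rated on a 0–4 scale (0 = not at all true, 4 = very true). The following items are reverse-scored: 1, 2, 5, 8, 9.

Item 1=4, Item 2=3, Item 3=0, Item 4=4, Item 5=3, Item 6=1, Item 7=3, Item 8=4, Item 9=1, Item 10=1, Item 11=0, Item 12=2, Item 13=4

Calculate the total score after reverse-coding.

Reversing items 1, 2, 5, 8 and 9 with 4 − raw:
Total = (4−4) + (4−3) + 0 + 4 + (4−3) + 1 + 3 + (4−4) + (4−1) + 1 + 0 + 2 + 4
      = 0 + 1 + 0 + 4 + 1 + 1 + 3 + 0 + 3 + 1 + 0 + 2 + 4 = 20

20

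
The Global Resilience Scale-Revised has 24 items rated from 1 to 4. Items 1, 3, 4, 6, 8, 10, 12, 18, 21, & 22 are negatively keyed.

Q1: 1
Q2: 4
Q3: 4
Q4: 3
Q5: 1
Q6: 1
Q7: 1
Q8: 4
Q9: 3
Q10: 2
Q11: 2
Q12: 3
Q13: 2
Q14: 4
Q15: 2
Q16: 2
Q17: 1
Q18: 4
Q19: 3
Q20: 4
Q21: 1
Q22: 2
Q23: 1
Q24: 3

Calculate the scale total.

58

Reverse-coded items (on a 1–4 scale, reversed = 5 − raw):
  item 1: 5 − 1 = 4
  item 3: 5 − 4 = 1
  item 4: 5 − 3 = 2
  item 6: 5 − 1 = 4
  item 8: 5 − 4 = 1
  item 10: 5 − 2 = 3
  item 12: 5 − 3 = 2
  item 18: 5 − 4 = 1
  item 21: 5 − 1 = 4
  item 22: 5 − 2 = 3
After reverse-coding: 4, 4, 1, 2, 1, 4, 1, 1, 3, 3, 2, 2, 2, 4, 2, 2, 1, 1, 3, 4, 4, 3, 1, 3
Total = 4 + 4 + 1 + 2 + 1 + 4 + 1 + 1 + 3 + 3 + 2 + 2 + 2 + 4 + 2 + 2 + 1 + 1 + 3 + 4 + 4 + 3 + 1 + 3 = 58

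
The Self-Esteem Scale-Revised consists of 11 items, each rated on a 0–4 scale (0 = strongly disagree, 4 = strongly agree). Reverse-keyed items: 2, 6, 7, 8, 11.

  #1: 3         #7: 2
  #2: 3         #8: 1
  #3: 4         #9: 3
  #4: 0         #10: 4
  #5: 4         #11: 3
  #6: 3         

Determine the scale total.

Reverse-keyed items use 4 − raw:
  item 2: 4 − 3 = 1
  item 6: 4 − 3 = 1
  item 7: 4 − 2 = 2
  item 8: 4 − 1 = 3
  item 11: 4 − 3 = 1
Scored items: 3, 1, 4, 0, 4, 1, 2, 3, 3, 4, 1
Total = 3 + 1 + 4 + 0 + 4 + 1 + 2 + 3 + 3 + 4 + 1 = 26

26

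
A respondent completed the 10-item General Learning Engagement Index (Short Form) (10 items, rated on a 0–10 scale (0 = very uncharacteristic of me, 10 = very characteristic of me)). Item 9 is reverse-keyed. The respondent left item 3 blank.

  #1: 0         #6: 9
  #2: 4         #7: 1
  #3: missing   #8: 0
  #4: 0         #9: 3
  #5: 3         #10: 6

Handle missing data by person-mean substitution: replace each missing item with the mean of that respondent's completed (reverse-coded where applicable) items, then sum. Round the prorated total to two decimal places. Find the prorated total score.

33.33

Reverse-coded (reversed = (0+10) − raw = 10 − raw):
  item 9: 10 − 3 = 7
Completed scored items (9 of 10): 0, 4, 0, 3, 9, 1, 0, 7, 6; sum = 30.
Person mean = 30 / 9 ≈ 3.3333
Prorated total = (30 / 9) × 10 = 33.33 (to 2 dp)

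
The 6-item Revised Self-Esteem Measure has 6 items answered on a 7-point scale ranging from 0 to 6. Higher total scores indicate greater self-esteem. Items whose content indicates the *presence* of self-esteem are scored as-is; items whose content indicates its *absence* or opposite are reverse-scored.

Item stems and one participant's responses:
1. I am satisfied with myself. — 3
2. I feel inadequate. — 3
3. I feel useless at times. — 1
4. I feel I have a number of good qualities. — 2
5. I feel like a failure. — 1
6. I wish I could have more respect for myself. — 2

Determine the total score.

Items 2, 3, 5, 6 describe the absence/opposite of self-esteem → reverse-score.
on a 0–6 scale, reversed = 6 − raw.
  item 1: 3
  item 2: 6 − 3 = 3
  item 3: 6 − 1 = 5
  item 4: 2
  item 5: 6 − 1 = 5
  item 6: 6 − 2 = 4
Total = 3 + 3 + 5 + 2 + 5 + 4 = 22

22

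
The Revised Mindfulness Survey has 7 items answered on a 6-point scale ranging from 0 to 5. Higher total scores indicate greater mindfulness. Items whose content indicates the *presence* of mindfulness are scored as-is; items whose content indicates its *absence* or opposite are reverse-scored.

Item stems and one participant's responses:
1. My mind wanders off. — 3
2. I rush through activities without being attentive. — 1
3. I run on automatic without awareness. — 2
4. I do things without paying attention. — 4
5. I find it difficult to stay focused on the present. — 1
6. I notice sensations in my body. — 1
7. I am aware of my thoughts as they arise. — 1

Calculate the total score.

16

Items 1, 2, 3, 4, 5 describe the absence/opposite of mindfulness → reverse-score.
reverse-coded value = 5 − response.
  item 1: 5 − 3 = 2
  item 2: 5 − 1 = 4
  item 3: 5 − 2 = 3
  item 4: 5 − 4 = 1
  item 5: 5 − 1 = 4
  item 6: 1
  item 7: 1
Total = 2 + 4 + 3 + 1 + 4 + 1 + 1 = 16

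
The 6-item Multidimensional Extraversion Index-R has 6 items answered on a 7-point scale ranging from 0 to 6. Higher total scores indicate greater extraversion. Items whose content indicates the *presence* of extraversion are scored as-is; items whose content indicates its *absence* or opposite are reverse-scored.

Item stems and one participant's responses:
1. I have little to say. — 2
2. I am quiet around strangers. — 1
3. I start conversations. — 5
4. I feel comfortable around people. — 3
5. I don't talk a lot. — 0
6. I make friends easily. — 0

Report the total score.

23

Items 1, 2, 5 describe the absence/opposite of extraversion → reverse-score.
reversed = (0+6) − raw = 6 − raw.
  item 1: 6 − 2 = 4
  item 2: 6 − 1 = 5
  item 3: 5
  item 4: 3
  item 5: 6 − 0 = 6
  item 6: 0
Total = 4 + 5 + 5 + 3 + 6 + 0 = 23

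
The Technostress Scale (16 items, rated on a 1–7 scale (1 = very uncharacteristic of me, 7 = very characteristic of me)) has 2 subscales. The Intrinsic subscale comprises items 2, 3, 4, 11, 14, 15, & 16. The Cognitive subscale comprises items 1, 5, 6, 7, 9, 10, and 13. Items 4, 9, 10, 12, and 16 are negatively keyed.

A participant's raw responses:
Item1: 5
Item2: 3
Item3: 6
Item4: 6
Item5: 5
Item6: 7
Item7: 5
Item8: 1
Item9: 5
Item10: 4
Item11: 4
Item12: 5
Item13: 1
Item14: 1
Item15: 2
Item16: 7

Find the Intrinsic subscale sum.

19

Intrinsic items: 2, 3, 4, 11, 14, 15, 16.
Of these, items 4 and 16 are negatively keyed; on a 1–7 scale, reversed = 8 − raw.
  item 2: 3
  item 3: 6
  item 4: 8 − 6 = 2
  item 11: 4
  item 14: 1
  item 15: 2
  item 16: 8 − 7 = 1
Sum = 3 + 6 + 2 + 4 + 1 + 2 + 1 = 19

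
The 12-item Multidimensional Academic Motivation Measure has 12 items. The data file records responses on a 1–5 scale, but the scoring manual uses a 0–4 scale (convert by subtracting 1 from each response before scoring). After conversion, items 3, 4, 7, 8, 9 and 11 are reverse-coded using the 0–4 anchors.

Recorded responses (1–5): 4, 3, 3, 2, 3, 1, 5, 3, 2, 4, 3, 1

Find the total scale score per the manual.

Convert to 0–4: 3, 2, 2, 1, 2, 0, 4, 2, 1, 3, 2, 0
Reverse-coded (on a 0–4 scale, reversed = 4 − raw):
  item 3: 4 − 2 = 2
  item 4: 4 − 1 = 3
  item 7: 4 − 4 = 0
  item 8: 4 − 2 = 2
  item 9: 4 − 1 = 3
  item 11: 4 − 2 = 2
Scored: 3, 2, 2, 3, 2, 0, 0, 2, 3, 3, 2, 0
Total = 22

22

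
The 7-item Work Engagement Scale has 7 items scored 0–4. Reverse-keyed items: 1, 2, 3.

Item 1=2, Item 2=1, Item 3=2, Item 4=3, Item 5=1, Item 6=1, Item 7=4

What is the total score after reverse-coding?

16

Reversing items 1, 2, & 3 with 4 − raw:
Total = (4−2) + (4−1) + (4−2) + 3 + 1 + 1 + 4
      = 2 + 3 + 2 + 3 + 1 + 1 + 4 = 16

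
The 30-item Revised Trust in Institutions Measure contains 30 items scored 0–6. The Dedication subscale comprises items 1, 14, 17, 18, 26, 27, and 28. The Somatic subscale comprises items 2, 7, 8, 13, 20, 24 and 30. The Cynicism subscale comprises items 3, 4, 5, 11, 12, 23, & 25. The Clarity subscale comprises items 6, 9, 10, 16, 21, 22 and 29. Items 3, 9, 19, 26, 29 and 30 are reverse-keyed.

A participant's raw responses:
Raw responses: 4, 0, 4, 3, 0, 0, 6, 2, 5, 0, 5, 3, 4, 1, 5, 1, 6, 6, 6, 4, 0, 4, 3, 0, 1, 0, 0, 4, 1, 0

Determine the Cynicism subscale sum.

Cynicism items: 3, 4, 5, 11, 12, 23, 25.
Of these, item 3 is reverse-keyed; on a 0–6 scale, reversed = 6 − raw.
  item 3: 6 − 4 = 2
  item 4: 3
  item 5: 0
  item 11: 5
  item 12: 3
  item 23: 3
  item 25: 1
Sum = 2 + 3 + 0 + 5 + 3 + 3 + 1 = 17

17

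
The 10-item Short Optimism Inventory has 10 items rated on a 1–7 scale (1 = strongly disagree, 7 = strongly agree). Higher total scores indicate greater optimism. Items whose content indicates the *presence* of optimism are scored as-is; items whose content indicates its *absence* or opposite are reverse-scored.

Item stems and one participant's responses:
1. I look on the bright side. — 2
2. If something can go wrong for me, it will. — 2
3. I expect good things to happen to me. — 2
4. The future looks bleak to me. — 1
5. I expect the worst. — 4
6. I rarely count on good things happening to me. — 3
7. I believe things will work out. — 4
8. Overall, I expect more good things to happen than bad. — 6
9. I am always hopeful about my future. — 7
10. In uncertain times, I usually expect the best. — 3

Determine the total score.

Items 2, 4, 5, 6 describe the absence/opposite of optimism → reverse-score.
reverse-coded value = 8 − response.
  item 1: 2
  item 2: 8 − 2 = 6
  item 3: 2
  item 4: 8 − 1 = 7
  item 5: 8 − 4 = 4
  item 6: 8 − 3 = 5
  item 7: 4
  item 8: 6
  item 9: 7
  item 10: 3
Total = 2 + 6 + 2 + 7 + 4 + 5 + 4 + 6 + 7 + 3 = 46

46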